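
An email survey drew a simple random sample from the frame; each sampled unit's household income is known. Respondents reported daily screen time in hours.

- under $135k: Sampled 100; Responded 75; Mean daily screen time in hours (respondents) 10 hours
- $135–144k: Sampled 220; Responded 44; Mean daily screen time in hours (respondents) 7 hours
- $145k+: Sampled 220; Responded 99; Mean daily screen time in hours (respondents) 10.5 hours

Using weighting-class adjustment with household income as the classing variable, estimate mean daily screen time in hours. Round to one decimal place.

9.0

Class response rates: under $135k 75/100 = 75%, $135–144k 44/220 = 20%, $145k+ 99/220 = 45%.
With weight = n_sampled/n_responded per class, the weighted class total is n_sampled:
  under $135k: 100 × 10 = 1000
  $135–144k: 220 × 7 = 1540
  $145k+: 220 × 10.5 = 2310
Adjusted estimate = 4850 / 540 = 8.98148 → 9.0.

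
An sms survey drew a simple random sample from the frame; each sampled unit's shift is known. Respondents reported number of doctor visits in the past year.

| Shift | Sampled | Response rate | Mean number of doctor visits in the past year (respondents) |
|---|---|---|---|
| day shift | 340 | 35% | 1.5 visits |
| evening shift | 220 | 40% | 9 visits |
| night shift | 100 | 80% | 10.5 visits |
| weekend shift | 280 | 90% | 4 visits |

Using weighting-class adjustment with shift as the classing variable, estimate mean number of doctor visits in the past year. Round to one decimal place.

5.0

Weighting each respondent by the inverse class response rate inflates each class back to its sampled size, so the class weight is n_sampled:
  day shift: 340 × 1.5 = 510
  evening shift: 220 × 9 = 1980
  night shift: 100 × 10.5 = 1050
  weekend shift: 280 × 4 = 1120
Adjusted estimate = 4660 / 940 = 4.95745 → 5.0.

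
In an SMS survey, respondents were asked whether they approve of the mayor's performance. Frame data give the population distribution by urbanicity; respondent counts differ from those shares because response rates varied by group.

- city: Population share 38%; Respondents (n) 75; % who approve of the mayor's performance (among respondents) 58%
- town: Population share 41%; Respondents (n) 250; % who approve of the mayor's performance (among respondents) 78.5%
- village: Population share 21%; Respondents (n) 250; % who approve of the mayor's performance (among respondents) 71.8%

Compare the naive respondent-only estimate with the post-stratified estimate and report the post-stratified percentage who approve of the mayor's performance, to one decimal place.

69.3%

Without adjustment, the pooled respondent share is:
  (75/575)×58 + (250/575)×78.5 + (250/575)×71.8 = 72.913%
Post-stratified estimate weights by population shares:
  0.38×58 + 0.41×78.5 + 0.21×71.8 = 69.303%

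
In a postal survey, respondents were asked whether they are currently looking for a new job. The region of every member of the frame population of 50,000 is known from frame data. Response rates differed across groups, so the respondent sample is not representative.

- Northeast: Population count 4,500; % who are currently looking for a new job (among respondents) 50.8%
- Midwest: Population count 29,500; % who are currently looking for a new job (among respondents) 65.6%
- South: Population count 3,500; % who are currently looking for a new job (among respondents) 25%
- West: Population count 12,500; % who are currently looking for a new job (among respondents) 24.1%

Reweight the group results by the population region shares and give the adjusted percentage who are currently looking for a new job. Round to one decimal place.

Weight each group's respondent value by its population share:
  Northeast: (4,500/50,000) × 50.8 = 4.572
  Midwest: (29,500/50,000) × 65.6 = 38.704
  South: (3,500/50,000) × 25 = 1.75
  West: (12,500/50,000) × 24.1 = 6.025
Post-stratified estimate = 51.051 → 51.1%.

51.1%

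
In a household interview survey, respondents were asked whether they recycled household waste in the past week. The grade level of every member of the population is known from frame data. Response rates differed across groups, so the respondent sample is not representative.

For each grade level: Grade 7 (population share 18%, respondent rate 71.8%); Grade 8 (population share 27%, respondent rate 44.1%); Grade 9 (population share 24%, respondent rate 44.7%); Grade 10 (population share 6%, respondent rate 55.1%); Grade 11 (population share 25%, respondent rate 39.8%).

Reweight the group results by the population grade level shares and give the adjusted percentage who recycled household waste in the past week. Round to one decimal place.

Post-stratification weights by population share, not respondent share:
  Grade 7: 0.18 × 71.8 = 12.924
  Grade 8: 0.27 × 44.1 = 11.907
  Grade 9: 0.24 × 44.7 = 10.728
  Grade 10: 0.06 × 55.1 = 3.306
  Grade 11: 0.25 × 39.8 = 9.95
Post-stratified estimate = 48.815 → 48.8%.

48.8%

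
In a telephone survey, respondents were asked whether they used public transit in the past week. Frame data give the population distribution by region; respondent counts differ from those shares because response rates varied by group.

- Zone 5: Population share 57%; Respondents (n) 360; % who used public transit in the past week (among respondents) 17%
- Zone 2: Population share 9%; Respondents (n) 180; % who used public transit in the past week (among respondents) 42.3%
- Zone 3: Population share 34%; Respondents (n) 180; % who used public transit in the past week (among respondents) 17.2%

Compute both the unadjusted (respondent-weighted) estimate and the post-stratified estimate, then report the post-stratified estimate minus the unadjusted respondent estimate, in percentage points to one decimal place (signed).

-4.0 percentage points

Naive respondent-only estimate (weights = respondent counts):
  (360/720)×17 + (180/720)×42.3 + (180/720)×17.2 = 23.375%
Post-stratifying to population shares instead:
  0.57×17 + 0.09×42.3 + 0.34×17.2 = 19.345%
Difference = 19.345 − 23.375 = -4.03 pp.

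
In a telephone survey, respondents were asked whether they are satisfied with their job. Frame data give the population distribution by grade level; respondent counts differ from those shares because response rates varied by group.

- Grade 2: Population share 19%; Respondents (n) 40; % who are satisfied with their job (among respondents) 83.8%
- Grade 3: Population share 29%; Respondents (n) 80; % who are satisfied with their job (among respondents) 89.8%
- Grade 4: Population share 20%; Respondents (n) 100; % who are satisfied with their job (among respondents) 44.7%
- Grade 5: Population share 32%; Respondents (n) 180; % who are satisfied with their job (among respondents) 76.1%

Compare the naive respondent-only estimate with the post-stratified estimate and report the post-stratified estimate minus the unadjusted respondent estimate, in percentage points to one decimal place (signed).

+3.5 percentage points

Without adjustment, the pooled respondent share is:
  (40/400)×83.8 + (80/400)×89.8 + (100/400)×44.7 + (180/400)×76.1 = 71.76%
Post-stratifying to population shares instead:
  0.19×83.8 + 0.29×89.8 + 0.2×44.7 + 0.32×76.1 = 75.256%
Difference = 75.256 − 71.76 = 3.496 pp.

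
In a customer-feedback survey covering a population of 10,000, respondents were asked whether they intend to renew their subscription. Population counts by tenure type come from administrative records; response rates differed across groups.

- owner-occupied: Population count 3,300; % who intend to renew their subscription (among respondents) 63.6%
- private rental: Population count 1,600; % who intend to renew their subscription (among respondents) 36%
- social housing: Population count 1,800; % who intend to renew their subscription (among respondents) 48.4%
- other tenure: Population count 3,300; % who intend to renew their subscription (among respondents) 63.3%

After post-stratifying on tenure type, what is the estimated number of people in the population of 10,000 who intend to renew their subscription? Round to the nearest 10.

Apply each group's respondent rate to its population count:
  owner-occupied: 3,300 × 63.6% = 2098.8
  private rental: 1,600 × 36% = 576
  social housing: 1,800 × 48.4% = 871.2
  other tenure: 3,300 × 63.3% = 2088.9
Estimated total = 5634.9 → 5,630.

5,630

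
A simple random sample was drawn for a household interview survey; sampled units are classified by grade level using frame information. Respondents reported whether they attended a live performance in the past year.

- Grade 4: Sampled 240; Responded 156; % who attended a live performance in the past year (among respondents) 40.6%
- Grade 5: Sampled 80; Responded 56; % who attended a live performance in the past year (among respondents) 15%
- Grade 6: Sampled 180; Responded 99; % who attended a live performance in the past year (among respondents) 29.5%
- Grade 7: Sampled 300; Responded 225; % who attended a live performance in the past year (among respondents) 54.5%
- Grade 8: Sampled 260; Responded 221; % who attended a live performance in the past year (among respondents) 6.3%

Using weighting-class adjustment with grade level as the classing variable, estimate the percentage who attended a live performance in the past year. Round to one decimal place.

Response rates by class: Grade 4 156/240 = 65%, Grade 5 56/80 = 70%, Grade 6 99/180 = 55%, Grade 7 225/300 = 75%, Grade 8 221/260 = 85%.
Inverse-response-rate weighting restores each class to its sampled count, so class totals weight by n_sampled:
  Grade 4: 240 × 40.6 = 9744
  Grade 5: 80 × 15 = 1200
  Grade 6: 180 × 29.5 = 5310
  Grade 7: 300 × 54.5 = 16,350
  Grade 8: 260 × 6.3 = 1638
Adjusted estimate = 34,242 / 1,060 = 32.3038 → 32.3%.

32.3%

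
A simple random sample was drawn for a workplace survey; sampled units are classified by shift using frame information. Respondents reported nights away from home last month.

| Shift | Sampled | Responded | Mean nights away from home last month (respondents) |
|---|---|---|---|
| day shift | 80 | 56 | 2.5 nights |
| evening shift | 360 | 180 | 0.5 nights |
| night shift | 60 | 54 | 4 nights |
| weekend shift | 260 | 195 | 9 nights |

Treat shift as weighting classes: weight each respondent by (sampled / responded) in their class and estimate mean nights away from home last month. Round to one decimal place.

3.9

Class response rates: day shift 56/80 = 70%, evening shift 180/360 = 50%, night shift 54/60 = 90%, weekend shift 195/260 = 75%.
Weighting each respondent by the inverse class response rate inflates each class back to its sampled size, so the class weight is n_sampled:
  day shift: 80 × 2.5 = 200
  evening shift: 360 × 0.5 = 180
  night shift: 60 × 4 = 240
  weekend shift: 260 × 9 = 2340
Adjusted estimate = 2960 / 760 = 3.89474 → 3.9.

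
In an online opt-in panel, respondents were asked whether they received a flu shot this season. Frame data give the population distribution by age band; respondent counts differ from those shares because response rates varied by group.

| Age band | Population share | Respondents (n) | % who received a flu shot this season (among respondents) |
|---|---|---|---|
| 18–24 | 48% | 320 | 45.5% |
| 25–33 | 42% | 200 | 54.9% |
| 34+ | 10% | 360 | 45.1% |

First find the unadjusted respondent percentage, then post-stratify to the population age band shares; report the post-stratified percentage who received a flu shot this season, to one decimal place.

Without adjustment, the pooled respondent share is:
  (320/880)×45.5 + (200/880)×54.9 + (360/880)×45.1 = 47.4727%
Post-stratified estimate weights by population shares:
  0.48×45.5 + 0.42×54.9 + 0.1×45.1 = 49.408%

49.4%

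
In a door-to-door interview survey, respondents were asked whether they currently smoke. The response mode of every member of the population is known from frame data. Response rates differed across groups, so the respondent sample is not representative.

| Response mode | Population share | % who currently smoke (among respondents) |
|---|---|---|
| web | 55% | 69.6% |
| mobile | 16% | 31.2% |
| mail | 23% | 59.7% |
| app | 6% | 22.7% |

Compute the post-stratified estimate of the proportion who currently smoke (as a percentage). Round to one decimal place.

58.4%

Post-stratification weights by population share, not respondent share:
  web: 0.55 × 69.6 = 38.28
  mobile: 0.16 × 31.2 = 4.992
  mail: 0.23 × 59.7 = 13.731
  app: 0.06 × 22.7 = 1.362
Post-stratified estimate = 58.365 → 58.4%.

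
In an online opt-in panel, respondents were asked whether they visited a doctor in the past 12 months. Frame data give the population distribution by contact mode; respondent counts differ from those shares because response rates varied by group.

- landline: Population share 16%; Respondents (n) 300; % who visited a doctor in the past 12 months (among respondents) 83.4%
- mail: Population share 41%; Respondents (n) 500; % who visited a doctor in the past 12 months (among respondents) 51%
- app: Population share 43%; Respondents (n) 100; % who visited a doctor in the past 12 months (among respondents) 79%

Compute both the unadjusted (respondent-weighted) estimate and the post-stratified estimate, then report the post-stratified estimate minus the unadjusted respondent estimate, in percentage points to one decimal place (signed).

Without adjustment, the pooled respondent share is:
  (300/900)×83.4 + (500/900)×51 + (100/900)×79 = 64.9111%
Post-stratified estimate weights by population shares:
  0.16×83.4 + 0.41×51 + 0.43×79 = 68.224%
Difference = 68.224 − 64.9111 = 3.3129 pp.

+3.3 percentage points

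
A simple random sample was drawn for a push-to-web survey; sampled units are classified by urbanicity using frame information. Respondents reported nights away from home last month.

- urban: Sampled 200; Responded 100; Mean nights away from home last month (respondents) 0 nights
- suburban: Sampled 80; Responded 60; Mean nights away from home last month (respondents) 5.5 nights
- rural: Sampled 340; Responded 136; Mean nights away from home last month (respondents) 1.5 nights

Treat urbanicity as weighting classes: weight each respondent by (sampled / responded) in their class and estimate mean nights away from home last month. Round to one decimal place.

Response rates by class: urban 100/200 = 50%, suburban 60/80 = 75%, rural 136/340 = 40%.
With weight = n_sampled/n_responded per class, the weighted class total is n_sampled:
  urban: 200 × 0 = 0
  suburban: 80 × 5.5 = 440
  rural: 340 × 1.5 = 510
Adjusted estimate = 950 / 620 = 1.53226 → 1.5.

1.5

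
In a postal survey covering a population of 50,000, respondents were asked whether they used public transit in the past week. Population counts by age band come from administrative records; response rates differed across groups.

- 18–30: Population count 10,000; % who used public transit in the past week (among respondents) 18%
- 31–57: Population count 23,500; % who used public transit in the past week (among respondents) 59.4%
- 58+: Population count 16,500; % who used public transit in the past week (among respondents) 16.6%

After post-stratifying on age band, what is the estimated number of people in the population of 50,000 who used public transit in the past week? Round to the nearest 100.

18,500

Each cell contributes its population count × the respondent rate:
  18–30: 10,000 × 18% = 1800
  31–57: 23,500 × 59.4% = 13,959
  58+: 16,500 × 16.6% = 2739
Estimated total = 18,498 → 18,500.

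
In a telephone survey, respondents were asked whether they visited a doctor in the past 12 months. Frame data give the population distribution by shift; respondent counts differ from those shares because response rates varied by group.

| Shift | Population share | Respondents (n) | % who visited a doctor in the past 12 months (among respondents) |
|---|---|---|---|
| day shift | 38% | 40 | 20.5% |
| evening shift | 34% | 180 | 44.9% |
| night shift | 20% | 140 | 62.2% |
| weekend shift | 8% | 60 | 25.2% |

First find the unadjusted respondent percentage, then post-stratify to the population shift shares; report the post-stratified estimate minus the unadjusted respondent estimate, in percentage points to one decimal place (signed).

-8.0 percentage points

Naive respondent-only estimate (weights = respondent counts):
  (40/420)×20.5 + (180/420)×44.9 + (140/420)×62.2 + (60/420)×25.2 = 45.5286%
Post-stratifying to population shares instead:
  0.38×20.5 + 0.34×44.9 + 0.2×62.2 + 0.08×25.2 = 37.512%
Difference = 37.512 − 45.5286 = -8.0166 pp.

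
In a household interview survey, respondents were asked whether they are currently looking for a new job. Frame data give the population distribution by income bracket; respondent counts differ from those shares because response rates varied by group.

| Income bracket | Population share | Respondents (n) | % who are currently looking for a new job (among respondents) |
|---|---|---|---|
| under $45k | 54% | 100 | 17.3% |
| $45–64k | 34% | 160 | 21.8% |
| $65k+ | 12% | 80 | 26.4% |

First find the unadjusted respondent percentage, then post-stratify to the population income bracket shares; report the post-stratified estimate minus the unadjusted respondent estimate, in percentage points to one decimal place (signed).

-1.6 percentage points

Naive respondent-only estimate (weights = respondent counts):
  (100/340)×17.3 + (160/340)×21.8 + (80/340)×26.4 = 21.5588%
Post-stratifying to population shares instead:
  0.54×17.3 + 0.34×21.8 + 0.12×26.4 = 19.922%
Difference = 19.922 − 21.5588 = -1.6368 pp.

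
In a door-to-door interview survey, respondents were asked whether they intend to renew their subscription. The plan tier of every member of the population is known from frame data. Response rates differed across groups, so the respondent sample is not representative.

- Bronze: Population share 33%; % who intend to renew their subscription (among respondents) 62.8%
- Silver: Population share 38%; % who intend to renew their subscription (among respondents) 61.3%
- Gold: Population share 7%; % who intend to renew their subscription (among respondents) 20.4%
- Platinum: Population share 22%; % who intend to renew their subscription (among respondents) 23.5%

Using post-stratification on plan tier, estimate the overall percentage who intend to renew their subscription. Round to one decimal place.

Weight each group's respondent value by its population share:
  Bronze: 0.33 × 62.8 = 20.724
  Silver: 0.38 × 61.3 = 23.294
  Gold: 0.07 × 20.4 = 1.428
  Platinum: 0.22 × 23.5 = 5.17
Post-stratified estimate = 50.616 → 50.6%.

50.6%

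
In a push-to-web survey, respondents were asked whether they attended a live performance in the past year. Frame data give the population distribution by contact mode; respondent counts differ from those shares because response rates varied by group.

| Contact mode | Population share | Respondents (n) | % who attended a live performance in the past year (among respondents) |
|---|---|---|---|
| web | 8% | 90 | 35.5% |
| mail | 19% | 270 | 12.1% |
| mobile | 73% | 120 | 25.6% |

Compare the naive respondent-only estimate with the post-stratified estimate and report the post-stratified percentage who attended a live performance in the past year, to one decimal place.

Unadjusted (pooled respondent) estimate weights by respondent counts:
  (90/480)×35.5 + (270/480)×12.1 + (120/480)×25.6 = 19.8625%
Post-stratifying to population shares instead:
  0.08×35.5 + 0.19×12.1 + 0.73×25.6 = 23.827%

23.8%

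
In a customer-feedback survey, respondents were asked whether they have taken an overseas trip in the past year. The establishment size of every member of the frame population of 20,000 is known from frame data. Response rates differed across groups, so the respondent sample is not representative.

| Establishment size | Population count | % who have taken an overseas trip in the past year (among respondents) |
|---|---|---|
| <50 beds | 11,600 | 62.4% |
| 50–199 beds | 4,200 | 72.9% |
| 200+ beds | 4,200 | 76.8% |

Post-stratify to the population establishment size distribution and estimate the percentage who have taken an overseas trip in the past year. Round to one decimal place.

67.6%

Each cell contributes population-share × respondent value:
  <50 beds: (11,600/20,000) × 62.4 = 36.192
  50–199 beds: (4,200/20,000) × 72.9 = 15.309
  200+ beds: (4,200/20,000) × 76.8 = 16.128
Post-stratified estimate = 67.629 → 67.6%.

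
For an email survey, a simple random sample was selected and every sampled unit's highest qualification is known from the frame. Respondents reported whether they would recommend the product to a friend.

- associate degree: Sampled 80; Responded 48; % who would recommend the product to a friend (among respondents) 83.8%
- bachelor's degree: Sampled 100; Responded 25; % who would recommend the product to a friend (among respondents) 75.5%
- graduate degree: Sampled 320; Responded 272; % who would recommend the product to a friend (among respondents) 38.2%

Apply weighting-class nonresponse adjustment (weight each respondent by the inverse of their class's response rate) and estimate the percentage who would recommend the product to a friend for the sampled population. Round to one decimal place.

Response rates by class: associate degree 48/80 = 60%, bachelor's degree 25/100 = 25%, graduate degree 272/320 = 85%.
Inverse-response-rate weighting restores each class to its sampled count, so class totals weight by n_sampled:
  associate degree: 80 × 83.8 = 6704
  bachelor's degree: 100 × 75.5 = 7550
  graduate degree: 320 × 38.2 = 12,224
Adjusted estimate = 26,478 / 500 = 52.956 → 53.0%.

53.0%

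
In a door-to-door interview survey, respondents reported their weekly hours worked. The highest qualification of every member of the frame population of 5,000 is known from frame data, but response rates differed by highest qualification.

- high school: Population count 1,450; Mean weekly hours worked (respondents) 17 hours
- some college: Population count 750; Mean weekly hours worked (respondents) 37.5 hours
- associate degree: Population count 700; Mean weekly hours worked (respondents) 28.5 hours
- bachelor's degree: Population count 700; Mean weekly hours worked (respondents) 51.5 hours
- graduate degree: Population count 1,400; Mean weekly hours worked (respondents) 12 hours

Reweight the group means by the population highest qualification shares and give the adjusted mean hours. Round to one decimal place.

25.1

Each cell contributes population-share × respondent value:
  high school: (1,450/5,000) × 17 = 4.93
  some college: (750/5,000) × 37.5 = 5.625
  associate degree: (700/5,000) × 28.5 = 3.99
  bachelor's degree: (700/5,000) × 51.5 = 7.21
  graduate degree: (1,400/5,000) × 12 = 3.36
Post-stratified estimate = 25.115 → 25.1.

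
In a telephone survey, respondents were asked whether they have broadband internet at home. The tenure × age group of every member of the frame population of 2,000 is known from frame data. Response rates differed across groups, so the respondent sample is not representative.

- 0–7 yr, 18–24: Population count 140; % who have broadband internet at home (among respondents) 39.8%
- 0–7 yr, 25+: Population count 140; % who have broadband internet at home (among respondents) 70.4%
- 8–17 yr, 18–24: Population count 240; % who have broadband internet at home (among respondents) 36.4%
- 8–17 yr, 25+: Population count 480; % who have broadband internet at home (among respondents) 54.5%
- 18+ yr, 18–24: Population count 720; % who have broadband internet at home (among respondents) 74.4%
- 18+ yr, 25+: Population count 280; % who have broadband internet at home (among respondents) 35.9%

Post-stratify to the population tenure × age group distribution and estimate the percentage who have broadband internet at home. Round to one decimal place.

Reweight to the known tenure × age group distribution:
  0–7 yr, 18–24: (140/2,000) × 39.8 = 2.786
  0–7 yr, 25+: (140/2,000) × 70.4 = 4.928
  8–17 yr, 18–24: (240/2,000) × 36.4 = 4.368
  8–17 yr, 25+: (480/2,000) × 54.5 = 13.08
  18+ yr, 18–24: (720/2,000) × 74.4 = 26.784
  18+ yr, 25+: (280/2,000) × 35.9 = 5.026
Post-stratified estimate = 56.972 → 57.0%.

57.0%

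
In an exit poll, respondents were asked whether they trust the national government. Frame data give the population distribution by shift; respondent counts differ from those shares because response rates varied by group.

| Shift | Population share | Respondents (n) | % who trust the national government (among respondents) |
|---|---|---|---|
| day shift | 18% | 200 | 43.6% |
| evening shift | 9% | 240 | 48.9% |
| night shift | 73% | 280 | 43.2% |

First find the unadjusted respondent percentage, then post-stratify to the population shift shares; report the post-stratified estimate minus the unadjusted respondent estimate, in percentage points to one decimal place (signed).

-1.4 percentage points

Without adjustment, the pooled respondent share is:
  (200/720)×43.6 + (240/720)×48.9 + (280/720)×43.2 = 45.2111%
Post-stratified estimate weights by population shares:
  0.18×43.6 + 0.09×48.9 + 0.73×43.2 = 43.785%
Difference = 43.785 − 45.2111 = -1.4261 pp.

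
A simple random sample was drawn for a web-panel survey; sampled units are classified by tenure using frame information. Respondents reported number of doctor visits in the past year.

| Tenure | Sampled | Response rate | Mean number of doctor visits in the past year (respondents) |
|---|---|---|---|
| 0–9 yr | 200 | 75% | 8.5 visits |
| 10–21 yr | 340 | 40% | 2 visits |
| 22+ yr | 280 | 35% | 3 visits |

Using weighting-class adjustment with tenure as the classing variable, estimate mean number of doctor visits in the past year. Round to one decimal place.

Inverse-response-rate weighting restores each class to its sampled count, so class totals weight by n_sampled:
  0–9 yr: 200 × 8.5 = 1700
  10–21 yr: 340 × 2 = 680
  22+ yr: 280 × 3 = 840
Adjusted estimate = 3220 / 820 = 3.92683 → 3.9.

3.9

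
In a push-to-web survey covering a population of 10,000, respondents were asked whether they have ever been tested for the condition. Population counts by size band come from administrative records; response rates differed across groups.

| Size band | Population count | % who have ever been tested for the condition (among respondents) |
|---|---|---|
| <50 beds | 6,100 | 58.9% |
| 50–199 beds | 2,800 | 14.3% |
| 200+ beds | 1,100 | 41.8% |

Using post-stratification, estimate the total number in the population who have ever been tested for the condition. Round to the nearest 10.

4,450

Apply each group's respondent rate to its population count:
  <50 beds: 6,100 × 58.9% = 3592.9
  50–199 beds: 2,800 × 14.3% = 400.4
  200+ beds: 1,100 × 41.8% = 459.8
Estimated total = 4453.1 → 4,450.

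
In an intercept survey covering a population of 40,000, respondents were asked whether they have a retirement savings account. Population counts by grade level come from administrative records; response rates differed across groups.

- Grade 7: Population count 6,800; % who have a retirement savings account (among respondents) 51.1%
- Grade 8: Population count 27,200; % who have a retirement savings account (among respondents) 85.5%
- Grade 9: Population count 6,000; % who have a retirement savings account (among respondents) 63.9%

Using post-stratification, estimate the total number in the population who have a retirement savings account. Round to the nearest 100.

30,600

Each cell contributes its population count × the respondent rate:
  Grade 7: 6,800 × 51.1% = 3474.8
  Grade 8: 27,200 × 85.5% = 23,256
  Grade 9: 6,000 × 63.9% = 3834
Estimated total = 30564.8 → 30,600.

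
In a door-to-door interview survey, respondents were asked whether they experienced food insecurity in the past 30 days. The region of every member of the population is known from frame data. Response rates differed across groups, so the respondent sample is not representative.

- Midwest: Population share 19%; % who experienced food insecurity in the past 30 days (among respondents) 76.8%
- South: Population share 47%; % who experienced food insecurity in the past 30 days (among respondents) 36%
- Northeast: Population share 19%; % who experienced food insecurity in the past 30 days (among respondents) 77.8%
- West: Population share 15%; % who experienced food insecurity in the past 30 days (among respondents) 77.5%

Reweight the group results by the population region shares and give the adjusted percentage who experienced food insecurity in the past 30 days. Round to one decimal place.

57.9%

Post-stratification weights by population share, not respondent share:
  Midwest: 0.19 × 76.8 = 14.592
  South: 0.47 × 36 = 16.92
  Northeast: 0.19 × 77.8 = 14.782
  West: 0.15 × 77.5 = 11.625
Post-stratified estimate = 57.919 → 57.9%.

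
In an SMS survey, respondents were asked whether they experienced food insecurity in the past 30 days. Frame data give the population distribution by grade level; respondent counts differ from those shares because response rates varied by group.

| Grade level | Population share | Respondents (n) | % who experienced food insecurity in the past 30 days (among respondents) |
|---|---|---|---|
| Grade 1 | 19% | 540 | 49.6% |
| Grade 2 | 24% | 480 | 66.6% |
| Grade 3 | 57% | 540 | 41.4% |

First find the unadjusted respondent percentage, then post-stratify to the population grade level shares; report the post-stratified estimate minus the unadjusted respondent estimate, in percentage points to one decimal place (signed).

Without adjustment, the pooled respondent share is:
  (540/1560)×49.6 + (480/1560)×66.6 + (540/1560)×41.4 = 51.9923%
Reweighting by population grade level shares:
  0.19×49.6 + 0.24×66.6 + 0.57×41.4 = 49.006%
Difference = 49.006 − 51.9923 = -2.9863 pp.

-3.0 percentage points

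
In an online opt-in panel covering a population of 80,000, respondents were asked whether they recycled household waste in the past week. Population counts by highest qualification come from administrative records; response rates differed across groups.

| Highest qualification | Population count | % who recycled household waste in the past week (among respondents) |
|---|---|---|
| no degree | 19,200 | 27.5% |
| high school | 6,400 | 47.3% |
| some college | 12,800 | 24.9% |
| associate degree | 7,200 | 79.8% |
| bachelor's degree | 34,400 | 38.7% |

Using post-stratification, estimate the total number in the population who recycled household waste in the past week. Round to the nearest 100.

Apply each group's respondent rate to its population count:
  no degree: 19,200 × 27.5% = 5280
  high school: 6,400 × 47.3% = 3027.2
  some college: 12,800 × 24.9% = 3187.2
  associate degree: 7,200 × 79.8% = 5745.6
  bachelor's degree: 34,400 × 38.7% = 13312.8
Estimated total = 30552.8 → 30,600.

30,600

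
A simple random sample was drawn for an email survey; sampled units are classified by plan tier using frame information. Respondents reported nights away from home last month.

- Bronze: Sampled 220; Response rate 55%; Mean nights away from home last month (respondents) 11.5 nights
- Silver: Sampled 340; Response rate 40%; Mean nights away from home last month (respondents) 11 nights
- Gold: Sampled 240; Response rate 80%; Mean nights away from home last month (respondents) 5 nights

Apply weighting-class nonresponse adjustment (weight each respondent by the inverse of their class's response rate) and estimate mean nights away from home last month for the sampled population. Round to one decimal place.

9.3

Weighting each respondent by the inverse class response rate inflates each class back to its sampled size, so the class weight is n_sampled:
  Bronze: 220 × 11.5 = 2530
  Silver: 340 × 11 = 3740
  Gold: 240 × 5 = 1200
Adjusted estimate = 7470 / 800 = 9.3375 → 9.3.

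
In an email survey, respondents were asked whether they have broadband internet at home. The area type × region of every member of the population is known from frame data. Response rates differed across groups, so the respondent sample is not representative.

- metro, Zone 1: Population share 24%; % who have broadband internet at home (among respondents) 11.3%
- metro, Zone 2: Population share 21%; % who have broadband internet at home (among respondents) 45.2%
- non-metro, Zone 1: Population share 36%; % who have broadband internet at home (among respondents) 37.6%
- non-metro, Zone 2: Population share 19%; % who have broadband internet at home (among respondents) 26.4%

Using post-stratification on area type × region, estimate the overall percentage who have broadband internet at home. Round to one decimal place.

Reweight to the known area type × region distribution:
  metro, Zone 1: 0.24 × 11.3 = 2.712
  metro, Zone 2: 0.21 × 45.2 = 9.492
  non-metro, Zone 1: 0.36 × 37.6 = 13.536
  non-metro, Zone 2: 0.19 × 26.4 = 5.016
Post-stratified estimate = 30.756 → 30.8%.

30.8%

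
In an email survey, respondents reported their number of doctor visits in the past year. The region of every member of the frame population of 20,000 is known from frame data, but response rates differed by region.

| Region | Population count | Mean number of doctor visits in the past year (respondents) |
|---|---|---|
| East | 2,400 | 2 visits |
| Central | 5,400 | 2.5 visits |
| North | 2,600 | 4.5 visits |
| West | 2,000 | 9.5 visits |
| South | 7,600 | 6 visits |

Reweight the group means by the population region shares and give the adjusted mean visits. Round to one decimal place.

4.7

Weight each group's respondent value by its population share:
  East: (2,400/20,000) × 2 = 0.24
  Central: (5,400/20,000) × 2.5 = 0.675
  North: (2,600/20,000) × 4.5 = 0.585
  West: (2,000/20,000) × 9.5 = 0.95
  South: (7,600/20,000) × 6 = 2.28
Post-stratified estimate = 4.73 → 4.7.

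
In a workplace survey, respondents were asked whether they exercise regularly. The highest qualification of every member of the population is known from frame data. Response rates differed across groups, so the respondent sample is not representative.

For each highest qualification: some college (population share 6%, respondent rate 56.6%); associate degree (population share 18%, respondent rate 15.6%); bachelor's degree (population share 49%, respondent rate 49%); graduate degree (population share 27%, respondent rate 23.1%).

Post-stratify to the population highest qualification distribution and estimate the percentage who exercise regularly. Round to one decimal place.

Each cell contributes population-share × respondent value:
  some college: 0.06 × 56.6 = 3.396
  associate degree: 0.18 × 15.6 = 2.808
  bachelor's degree: 0.49 × 49 = 24.01
  graduate degree: 0.27 × 23.1 = 6.237
Post-stratified estimate = 36.451 → 36.5%.

36.5%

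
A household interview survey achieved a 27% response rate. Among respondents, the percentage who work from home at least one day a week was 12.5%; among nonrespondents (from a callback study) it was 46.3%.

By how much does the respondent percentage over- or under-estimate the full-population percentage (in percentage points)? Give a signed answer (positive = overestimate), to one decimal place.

Nonresponse fraction = 1 − 0.27 = 0.73.
Bias = (nonresponse fraction) × (respondent percentage − nonrespondent percentage)
     = 0.73 × (12.5 − 46.3) = 0.73 × -33.8 = -24.674.

-24.7 percentage points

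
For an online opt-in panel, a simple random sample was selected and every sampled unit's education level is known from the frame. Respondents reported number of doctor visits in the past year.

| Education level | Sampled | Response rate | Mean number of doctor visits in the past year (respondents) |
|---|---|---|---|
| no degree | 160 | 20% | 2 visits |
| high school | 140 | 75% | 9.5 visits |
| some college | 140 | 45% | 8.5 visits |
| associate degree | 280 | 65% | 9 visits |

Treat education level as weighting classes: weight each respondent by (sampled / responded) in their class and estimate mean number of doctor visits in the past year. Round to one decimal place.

7.4

Weighting each respondent by the inverse class response rate inflates each class back to its sampled size, so the class weight is n_sampled:
  no degree: 160 × 2 = 320
  high school: 140 × 9.5 = 1330
  some college: 140 × 8.5 = 1190
  associate degree: 280 × 9 = 2520
Adjusted estimate = 5360 / 720 = 7.44444 → 7.4.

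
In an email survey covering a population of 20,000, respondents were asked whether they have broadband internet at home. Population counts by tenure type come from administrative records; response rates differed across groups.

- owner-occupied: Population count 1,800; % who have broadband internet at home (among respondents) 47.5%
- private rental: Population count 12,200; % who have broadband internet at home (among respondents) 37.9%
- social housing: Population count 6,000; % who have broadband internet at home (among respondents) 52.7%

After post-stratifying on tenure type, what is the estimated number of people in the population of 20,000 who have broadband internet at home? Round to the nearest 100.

8,600

Apply each group's respondent rate to its population count:
  owner-occupied: 1,800 × 47.5% = 855
  private rental: 12,200 × 37.9% = 4623.8
  social housing: 6,000 × 52.7% = 3162
Estimated total = 8640.8 → 8,600.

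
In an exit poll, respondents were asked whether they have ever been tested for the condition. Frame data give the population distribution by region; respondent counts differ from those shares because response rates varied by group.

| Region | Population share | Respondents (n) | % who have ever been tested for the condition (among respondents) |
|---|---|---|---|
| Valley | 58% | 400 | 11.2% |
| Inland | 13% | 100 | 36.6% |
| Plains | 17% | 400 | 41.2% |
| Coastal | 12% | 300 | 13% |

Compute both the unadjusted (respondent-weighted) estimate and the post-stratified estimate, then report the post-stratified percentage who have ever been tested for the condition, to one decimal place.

Unadjusted (pooled respondent) estimate weights by respondent counts:
  (400/1200)×11.2 + (100/1200)×36.6 + (400/1200)×41.2 + (300/1200)×13 = 23.7667%
Reweighting by population region shares:
  0.58×11.2 + 0.13×36.6 + 0.17×41.2 + 0.12×13 = 19.818%

19.8%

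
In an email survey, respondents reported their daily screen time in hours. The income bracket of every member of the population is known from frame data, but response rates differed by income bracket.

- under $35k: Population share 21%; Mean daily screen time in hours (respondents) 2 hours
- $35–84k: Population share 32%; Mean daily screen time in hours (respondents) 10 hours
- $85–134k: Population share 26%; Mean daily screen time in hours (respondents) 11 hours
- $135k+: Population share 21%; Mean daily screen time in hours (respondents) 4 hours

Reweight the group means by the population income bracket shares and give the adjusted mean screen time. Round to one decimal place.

7.3

Weight each group's respondent value by its population share:
  under $35k: 0.21 × 2 = 0.42
  $35–84k: 0.32 × 10 = 3.2
  $85–134k: 0.26 × 11 = 2.86
  $135k+: 0.21 × 4 = 0.84
Post-stratified estimate = 7.32 → 7.3.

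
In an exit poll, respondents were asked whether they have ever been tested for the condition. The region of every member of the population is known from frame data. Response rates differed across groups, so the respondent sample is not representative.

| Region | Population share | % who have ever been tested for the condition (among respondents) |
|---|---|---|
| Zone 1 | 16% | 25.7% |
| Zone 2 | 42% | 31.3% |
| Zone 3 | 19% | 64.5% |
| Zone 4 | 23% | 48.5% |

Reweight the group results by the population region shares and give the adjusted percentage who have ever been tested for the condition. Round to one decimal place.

Each cell contributes population-share × respondent value:
  Zone 1: 0.16 × 25.7 = 4.112
  Zone 2: 0.42 × 31.3 = 13.146
  Zone 3: 0.19 × 64.5 = 12.255
  Zone 4: 0.23 × 48.5 = 11.155
Post-stratified estimate = 40.668 → 40.7%.

40.7%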